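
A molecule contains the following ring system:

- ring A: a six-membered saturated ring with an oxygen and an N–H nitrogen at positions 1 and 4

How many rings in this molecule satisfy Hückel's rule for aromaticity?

0

Ring A has only sp³ atoms, so it is not fully conjugated — not aromatic (morpholine).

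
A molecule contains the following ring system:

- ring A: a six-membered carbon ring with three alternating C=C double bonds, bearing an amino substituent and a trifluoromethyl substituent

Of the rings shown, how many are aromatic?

1

Ring A is fully conjugated (every ring atom contributes a p orbital); 3 ring double bonds give 6 π electrons. 6 = 4(1)+2, so ring A is aromatic (benzene).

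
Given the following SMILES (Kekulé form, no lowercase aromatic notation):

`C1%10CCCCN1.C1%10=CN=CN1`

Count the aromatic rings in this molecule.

1

The SMILES encodes a six-membered saturated ring of five carbons and one N–H nitrogen; a five-membered ring with nitrogens at positions 1 and 3 (one bearing H, one in a C=N bond) and two double bonds.
The 6-membered ring with one N–H has only sp³ atoms, so it is not fully conjugated — not aromatic (piperidine).
The 5-membered ring with two nitrogens (one N–H, one =N–) is planar and fully conjugated; 2 ring double bonds (4 π electrons) plus a heteroatom lone pair (2) give 6 π electrons. 6 = 4(1)+2, so it is aromatic (imidazole).
1 of the 2 rings is aromatic. Total: 1.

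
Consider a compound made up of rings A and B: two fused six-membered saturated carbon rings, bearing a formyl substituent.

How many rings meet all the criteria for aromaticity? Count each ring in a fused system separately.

0

Ring A has only sp³ atoms, so it is not fully conjugated — not aromatic (cyclohexane ring).
Ring B has only sp³ atoms, so it is not fully conjugated — not aromatic (cyclohexane ring).
No ring is aromatic. Total: 0.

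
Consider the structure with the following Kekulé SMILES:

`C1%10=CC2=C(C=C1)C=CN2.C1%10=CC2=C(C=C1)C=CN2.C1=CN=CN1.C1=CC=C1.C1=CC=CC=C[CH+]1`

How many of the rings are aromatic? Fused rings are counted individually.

6

The SMILES encodes a six-membered carbon ring with three alternating C=C double bonds, fused to a five-membered ring containing one N–H nitrogen and two C=C double bonds; a six-membered carbon ring with three alternating C=C double bonds, fused to a five-membered ring containing one N–H nitrogen and two C=C double bonds; a five-membered ring with nitrogens at positions 1 and 3 (one bearing H, one in a C=N bond) and two double bonds; a four-membered carbon ring with two alternating C=C double bonds; a seven-membered all-carbon ring bearing a positive charge on one carbon, with three C=C double bonds.
The fused 6/5-membered bicyclic (with one N–H) is a single π system with 9 sp² atoms and 10 π electrons from ring double bonds plus a heteroatom lone pair. 10 = 4(2)+2, so the system is aromatic and both rings count as aromatic (indole).
The fused 6/5-membered bicyclic (with one N–H) is a single π system with 9 sp² atoms and 10 π electrons from ring double bonds plus a heteroatom lone pair. 10 = 4(2)+2, so the system is aromatic and both rings count as aromatic (indole).
The 5-membered ring with two nitrogens (one N–H, one =N–) is fully conjugated (every ring atom contributes a p orbital); 2 ring double bonds (4 π electrons) plus a heteroatom lone pair (2) give 6 π electrons. Since 6 = 4n+2 (n=1), it is aromatic (imidazole).
The 4-membered ring has only sp² ring atoms; a planar conformation would have a fully conjugated π system of 4 electrons. But 4 = 4(1), which is 4n not 4n+2, so it is not aromatic (cyclobutadiene) — cyclobutadiene is antiaromatic and distorts to a rectangle.
The 7-membered ring is planar and fully conjugated; 3 ring double bonds (6 π electrons) plus the carbocation's empty p orbital (0, but keeps the ring conjugated) give 6 π electrons. That satisfies 4n+2 with n=1, so it is aromatic (tropylium cation).
6 of the 7 rings are aromatic. Total: 6.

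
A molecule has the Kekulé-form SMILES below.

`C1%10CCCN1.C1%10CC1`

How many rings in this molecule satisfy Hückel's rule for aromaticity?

0

The SMILES encodes a five-membered saturated ring of four carbons and one N–H nitrogen; a three-membered saturated carbon ring.
The 5-membered ring with one N–H has only sp³ atoms, so it is not fully conjugated — not aromatic (pyrrolidine).
The 3-membered ring has only sp³ atoms, so it is not fully conjugated — not aromatic (cyclopropane).
None of the rings are aromatic. Total: 0.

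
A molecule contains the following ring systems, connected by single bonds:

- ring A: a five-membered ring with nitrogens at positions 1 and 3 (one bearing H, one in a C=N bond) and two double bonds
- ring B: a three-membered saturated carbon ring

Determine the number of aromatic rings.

1

Ring A is planar and fully conjugated; 2 ring double bonds (4 π electrons) plus a heteroatom lone pair (2) give 6 π electrons. 6 = 4(1)+2, so ring A is aromatic (imidazole).
Ring B has only sp³ atoms, so it is not fully conjugated — not aromatic (cyclopropane).
Aromatic: A. Total: 1.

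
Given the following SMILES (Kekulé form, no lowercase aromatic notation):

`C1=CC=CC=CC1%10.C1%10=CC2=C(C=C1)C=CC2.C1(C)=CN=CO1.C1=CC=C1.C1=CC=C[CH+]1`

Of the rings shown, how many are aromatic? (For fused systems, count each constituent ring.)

2

The SMILES encodes a seven-membered carbon ring with three C=C double bonds and one sp³ carbon; a six-membered carbon ring with three alternating C=C double bonds, fused to a five-membered carbon ring containing one C=C double bond and one sp³ carbon; a five-membered ring with an oxygen at position 1 and a nitrogen at position 3 (in a C=N bond), with two double bonds; a four-membered carbon ring with two alternating C=C double bonds; a five-membered all-carbon ring bearing a positive charge on one carbon, with two C=C double bonds.
The 7-membered ring has one sp³ carbon, so it is not fully conjugated — not aromatic (cycloheptatriene).
The 6-membered ring is planar and fully conjugated; 3 ring double bonds give 6 π electrons. 6 = 4(1)+2, so it is aromatic (benzene ring).
The 5-membered ring has one sp³ carbon, so it is not fully conjugated — not aromatic (cyclopentene ring).
The 5-membered ring with one oxygen and one =N– is planar and fully conjugated; 2 ring double bonds (4 π electrons) plus a heteroatom lone pair (2) give 6 π electrons. That satisfies 4n+2 with n=1, so it is aromatic (oxazole).
The 4-membered ring has only sp² ring atoms; a planar conformation would have a fully conjugated π system of 4 electrons. But 4 = 4(1), which is 4n not 4n+2, so it is not aromatic (cyclobutadiene) — cyclobutadiene is antiaromatic and distorts to a rectangle.
The second 5-membered ring has only sp² ring atoms; a planar conformation would have a fully conjugated π system of 4 electrons. But 4 = 4(1), which is 4n not 4n+2, so it is not aromatic (cyclopentadienyl cation).
2 of the 6 rings are aromatic. Total: 2.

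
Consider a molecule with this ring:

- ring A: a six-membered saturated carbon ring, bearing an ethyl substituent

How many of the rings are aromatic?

0

Ring A has only sp³ atoms, so it is not fully conjugated — not aromatic (cyclohexane).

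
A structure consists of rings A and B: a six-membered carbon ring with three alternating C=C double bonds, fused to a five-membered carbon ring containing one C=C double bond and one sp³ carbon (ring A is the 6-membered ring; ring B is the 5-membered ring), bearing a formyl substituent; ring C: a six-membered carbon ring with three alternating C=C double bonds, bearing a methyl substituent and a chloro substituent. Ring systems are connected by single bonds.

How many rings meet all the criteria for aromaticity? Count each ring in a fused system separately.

2

Ring A is planar and fully conjugated; 3 ring double bonds give 6 π electrons. That satisfies 4n+2 with n=1, so ring A is aromatic (benzene ring).
Ring B has one sp³ carbon, so it is not fully conjugated — not aromatic (cyclopentene ring).
Ring C has a continuous p-orbital overlap around the ring; 3 ring double bonds give 6 π electrons. Since 6 = 4n+2 (n=1), ring C is aromatic (benzene).
Aromatic: A, C. Total: 2.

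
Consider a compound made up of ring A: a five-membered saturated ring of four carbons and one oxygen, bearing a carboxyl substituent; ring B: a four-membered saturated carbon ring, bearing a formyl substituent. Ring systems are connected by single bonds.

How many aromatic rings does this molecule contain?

0

Ring A has only sp³ atoms, so it is not fully conjugated — not aromatic (tetrahydrofuran).
Ring B has only sp³ atoms, so it is not fully conjugated — not aromatic (cyclobutane).
No ring is aromatic. Total: 0.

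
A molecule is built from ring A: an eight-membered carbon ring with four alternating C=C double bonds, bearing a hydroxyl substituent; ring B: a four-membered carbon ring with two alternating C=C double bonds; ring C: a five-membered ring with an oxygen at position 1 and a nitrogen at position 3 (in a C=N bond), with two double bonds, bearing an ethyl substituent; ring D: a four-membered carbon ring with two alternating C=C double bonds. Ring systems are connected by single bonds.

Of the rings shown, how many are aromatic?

Ring A has only sp² ring atoms; a planar conformation would have a fully conjugated π system of 8 electrons. But 8 = 4(2), which is 4n not 4n+2, so ring A is not aromatic (cyclooctatetraene) — cyclooctatetraene distorts into a non-planar tub to avoid antiaromaticity.
Ring B has only sp² ring atoms; a planar conformation would have a fully conjugated π system of 4 electrons. But 4 = 4(1), which is 4n not 4n+2, so ring B is not aromatic (cyclobutadiene) — cyclobutadiene is antiaromatic and distorts to a rectangle.
Ring C has a continuous p-orbital overlap around the ring; 2 ring double bonds (4 π electrons) plus a heteroatom lone pair (2) give 6 π electrons. 6 = 4(1)+2, so ring C is aromatic (oxazole).
Ring D has only sp² ring atoms; a planar conformation would have a fully conjugated π system of 4 electrons. But 4 = 4(1), which is 4n not 4n+2, so ring D is not aromatic (cyclobutadiene) — cyclobutadiene is antiaromatic and distorts to a rectangle.
Aromatic: C. Total: 1.

1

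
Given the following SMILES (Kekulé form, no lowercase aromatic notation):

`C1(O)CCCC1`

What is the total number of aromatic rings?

The SMILES encodes a five-membered saturated carbon ring.
The 5-membered ring has only sp³ atoms, so it is not fully conjugated — not aromatic (cyclopentane).

0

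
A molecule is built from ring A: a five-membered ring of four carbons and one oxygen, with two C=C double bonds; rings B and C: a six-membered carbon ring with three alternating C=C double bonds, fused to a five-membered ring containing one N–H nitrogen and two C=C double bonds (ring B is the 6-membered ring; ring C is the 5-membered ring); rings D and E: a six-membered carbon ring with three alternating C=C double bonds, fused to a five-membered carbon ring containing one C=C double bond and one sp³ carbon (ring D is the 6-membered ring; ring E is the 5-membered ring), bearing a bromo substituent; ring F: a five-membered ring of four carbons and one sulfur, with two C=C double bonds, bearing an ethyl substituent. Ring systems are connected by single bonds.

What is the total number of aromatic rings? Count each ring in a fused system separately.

5

Ring A is fully conjugated (every ring atom contributes a p orbital); 2 ring double bonds (4 π electrons) plus a heteroatom lone pair (2) give 6 π electrons. Since 6 = 4n+2 (n=1), ring A is aromatic (furan).
Rings B and C form a fused bicyclic system (with one N–H) with 9 sp² atoms and 10 π electrons from ring double bonds plus a heteroatom lone pair. 10 = 4(2)+2, so the system is aromatic and both rings count as aromatic (indole).
Ring D has a continuous p-orbital overlap around the ring; 3 ring double bonds give 6 π electrons. That satisfies 4n+2 with n=1, so ring D is aromatic (benzene ring).
Ring E has one sp³ carbon, so it is not fully conjugated — not aromatic (cyclopentene ring).
Ring F is planar and fully conjugated; 2 ring double bonds (4 π electrons) plus a heteroatom lone pair (2) give 6 π electrons. 6 = 4(1)+2, so ring F is aromatic (thiophene).
Aromatic: A, B, C, D, F. Total: 5.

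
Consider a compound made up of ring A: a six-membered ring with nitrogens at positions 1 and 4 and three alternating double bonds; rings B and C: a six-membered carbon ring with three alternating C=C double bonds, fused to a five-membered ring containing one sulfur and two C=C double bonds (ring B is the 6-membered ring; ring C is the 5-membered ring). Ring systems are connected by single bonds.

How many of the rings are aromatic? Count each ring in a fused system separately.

Ring A is fully conjugated (every ring atom contributes a p orbital); 3 ring double bonds give 6 π electrons. 6 = 4(1)+2, so ring A is aromatic (pyrazine).
Rings B and C form a fused bicyclic system (with one sulfur) with 9 sp² atoms and 10 π electrons from ring double bonds plus a heteroatom lone pair. 10 = 4(2)+2, so the system is aromatic and both rings count as aromatic (benzothiophene).
Aromatic: A, B, C. Total: 3.

3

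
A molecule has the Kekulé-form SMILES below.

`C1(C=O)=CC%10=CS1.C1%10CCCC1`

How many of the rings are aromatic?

The SMILES encodes a five-membered ring of four carbons and one sulfur, with two C=C double bonds; a five-membered saturated carbon ring.
The 5-membered ring with one sulfur is fully conjugated (every ring atom contributes a p orbital); 2 ring double bonds (4 π electrons) plus a heteroatom lone pair (2) give 6 π electrons. 6 = 4(1)+2, so it is aromatic (thiophene).
The 5-membered ring has only sp³ atoms, so it is not fully conjugated — not aromatic (cyclopentane).
1 of the 2 rings is aromatic. Total: 1.

1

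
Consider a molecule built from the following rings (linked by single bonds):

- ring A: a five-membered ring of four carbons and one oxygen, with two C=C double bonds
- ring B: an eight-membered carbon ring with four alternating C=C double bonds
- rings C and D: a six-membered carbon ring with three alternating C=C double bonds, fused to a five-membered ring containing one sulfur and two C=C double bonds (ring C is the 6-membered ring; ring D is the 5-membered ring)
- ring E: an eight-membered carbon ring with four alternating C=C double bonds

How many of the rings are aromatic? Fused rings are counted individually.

3

Ring A is fully conjugated (every ring atom contributes a p orbital); 2 ring double bonds (4 π electrons) plus a heteroatom lone pair (2) give 6 π electrons. That satisfies 4n+2 with n=1, so ring A is aromatic (furan).
Ring B has only sp² ring atoms; a planar conformation would have a fully conjugated π system of 8 electrons. But 8 = 4(2), which is 4n not 4n+2, so ring B is not aromatic (cyclooctatetraene) — cyclooctatetraene distorts into a non-planar tub to avoid antiaromaticity.
Rings C and D form a fused bicyclic system (with one sulfur) with 9 sp² atoms and 10 π electrons from ring double bonds plus a heteroatom lone pair. 10 = 4(2)+2, so the system is aromatic and both rings count as aromatic (benzothiophene).
Ring E has only sp² ring atoms; a planar conformation would have a fully conjugated π system of 8 electrons. But 8 = 4(2), which is 4n not 4n+2, so ring E is not aromatic (cyclooctatetraene) — cyclooctatetraene distorts into a non-planar tub to avoid antiaromaticity.
Aromatic: A, C, D. Total: 3.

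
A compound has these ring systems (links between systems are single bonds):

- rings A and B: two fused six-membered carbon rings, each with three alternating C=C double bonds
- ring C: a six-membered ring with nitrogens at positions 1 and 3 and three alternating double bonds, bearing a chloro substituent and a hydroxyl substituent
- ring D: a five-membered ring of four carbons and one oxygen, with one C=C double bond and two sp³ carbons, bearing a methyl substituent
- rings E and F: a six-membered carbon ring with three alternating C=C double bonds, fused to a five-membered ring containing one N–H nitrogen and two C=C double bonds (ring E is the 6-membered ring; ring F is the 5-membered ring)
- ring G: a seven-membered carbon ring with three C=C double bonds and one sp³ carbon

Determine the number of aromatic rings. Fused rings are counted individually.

Rings A and B form a fused bicyclic system with 10 sp² atoms and 10 π electrons from ring double bonds. 10 = 4(2)+2, so the system is aromatic and both rings count as aromatic (naphthalene).
Ring C is fully conjugated (every ring atom contributes a p orbital); 3 ring double bonds give 6 π electrons. Since 6 = 4n+2 (n=1), ring C is aromatic (pyrimidine).
Ring D has two sp³ carbons, so it is not fully conjugated — not aromatic (2,3-dihydrofuran).
Rings E and F form a fused bicyclic system (with one N–H) with 9 sp² atoms and 10 π electrons from ring double bonds plus a heteroatom lone pair. 10 = 4(2)+2, so the system is aromatic and both rings count as aromatic (indole).
Ring G has one sp³ carbon, so it is not fully conjugated — not aromatic (cycloheptatriene).
Aromatic: A, B, C, E, F. Total: 5.

5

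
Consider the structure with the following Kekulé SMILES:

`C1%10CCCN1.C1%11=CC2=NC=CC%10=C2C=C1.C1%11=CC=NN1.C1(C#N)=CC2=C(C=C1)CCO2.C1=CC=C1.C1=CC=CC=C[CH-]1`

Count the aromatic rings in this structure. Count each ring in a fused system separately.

The SMILES encodes a five-membered saturated ring of four carbons and one N–H nitrogen; two fused six-membered rings, each with three alternating double bonds; one ring is all carbon and the other has one ring nitrogen; a five-membered ring with two adjacent nitrogens (one bearing H, one in a double bond) and two double bonds; a six-membered carbon ring with three alternating C=C double bonds, fused to a five-membered ring containing one oxygen and two sp³ carbons; a four-membered carbon ring with two alternating C=C double bonds; a seven-membered all-carbon ring bearing a negative charge on one carbon, with three C=C double bonds.
The 5-membered ring with one N–H has only sp³ atoms, so it is not fully conjugated — not aromatic (pyrrolidine).
The fused 6/6-membered bicyclic (with one nitrogen) is a single π system with 10 sp² atoms and 10 π electrons from ring double bonds. 10 = 4(2)+2, so the system is aromatic and both rings count as aromatic (quinoline).
The 5-membered ring with two adjacent nitrogens (one N–H, one =N–) has a continuous p-orbital overlap around the ring; 2 ring double bonds (4 π electrons) plus a heteroatom lone pair (2) give 6 π electrons. 6 = 4(1)+2, so it is aromatic (pyrazole).
The 6-membered ring is fully conjugated (every ring atom contributes a p orbital); 3 ring double bonds give 6 π electrons. 6 = 4(1)+2, so it is aromatic (benzene ring).
The 5-membered ring with one oxygen has two sp³ carbons, so it is not fully conjugated — not aromatic (oxolane ring).
The 4-membered ring has only sp² ring atoms; a planar conformation would have a fully conjugated π system of 4 electrons. But 4 = 4(1), which is 4n not 4n+2, so it is not aromatic (cyclobutadiene) — cyclobutadiene is antiaromatic and distorts to a rectangle.
The 7-membered ring has only sp² ring atoms; a planar conformation would have a fully conjugated π system of 8 electrons. But 8 = 4(2), which is 4n not 4n+2, so it is not aromatic (cycloheptatrienyl anion).
4 of the 8 rings are aromatic. Total: 4.

4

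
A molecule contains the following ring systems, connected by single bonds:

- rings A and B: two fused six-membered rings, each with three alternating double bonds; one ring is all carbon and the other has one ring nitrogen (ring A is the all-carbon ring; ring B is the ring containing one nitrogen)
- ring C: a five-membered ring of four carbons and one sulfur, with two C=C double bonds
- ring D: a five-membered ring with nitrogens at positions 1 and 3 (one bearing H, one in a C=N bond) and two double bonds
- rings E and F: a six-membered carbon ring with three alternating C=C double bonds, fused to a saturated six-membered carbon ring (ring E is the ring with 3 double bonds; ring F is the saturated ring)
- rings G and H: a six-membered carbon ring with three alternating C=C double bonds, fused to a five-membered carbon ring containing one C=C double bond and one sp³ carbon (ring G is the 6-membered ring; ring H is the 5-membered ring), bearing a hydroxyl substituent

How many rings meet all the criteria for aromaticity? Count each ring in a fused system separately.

Rings A and B form a fused bicyclic system (with one nitrogen) with 10 sp² atoms and 10 π electrons from ring double bonds. 10 = 4(2)+2, so the system is aromatic and both rings count as aromatic (quinoline).
Ring C has a continuous p-orbital overlap around the ring; 2 ring double bonds (4 π electrons) plus a heteroatom lone pair (2) give 6 π electrons. That satisfies 4n+2 with n=1, so ring C is aromatic (thiophene).
Ring D is planar and fully conjugated; 2 ring double bonds (4 π electrons) plus a heteroatom lone pair (2) give 6 π electrons. Since 6 = 4n+2 (n=1), ring D is aromatic (imidazole).
Ring E is fully conjugated (every ring atom contributes a p orbital); 3 ring double bonds give 6 π electrons. Since 6 = 4n+2 (n=1), ring E is aromatic (benzene ring).
Ring F has four sp³ carbons, so it is not fully conjugated — not aromatic (cyclohexane ring).
Ring G is fully conjugated (every ring atom contributes a p orbital); 3 ring double bonds give 6 π electrons. Since 6 = 4n+2 (n=1), ring G is aromatic (benzene ring).
Ring H has one sp³ carbon, so it is not fully conjugated — not aromatic (cyclopentene ring).
Aromatic: A, B, C, D, E, G. Total: 6.

6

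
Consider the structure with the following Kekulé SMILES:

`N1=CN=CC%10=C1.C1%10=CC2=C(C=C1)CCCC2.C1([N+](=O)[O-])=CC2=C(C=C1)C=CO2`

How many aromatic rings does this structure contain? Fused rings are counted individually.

The SMILES encodes a six-membered ring with nitrogens at positions 1 and 3 and three alternating double bonds; a six-membered carbon ring with three alternating C=C double bonds, fused to a saturated six-membered carbon ring; a six-membered carbon ring with three alternating C=C double bonds, fused to a five-membered ring containing one oxygen and two C=C double bonds.
The 6-membered ring with two nitrogens (1,3) is planar and fully conjugated; 3 ring double bonds give 6 π electrons. Since 6 = 4n+2 (n=1), it is aromatic (pyrimidine).
The 6-membered ring is fully conjugated (every ring atom contributes a p orbital); 3 ring double bonds give 6 π electrons. That satisfies 4n+2 with n=1, so it is aromatic (benzene ring).
The second 6-membered ring has four sp³ carbons, so it is not fully conjugated — not aromatic (cyclohexane ring).
The fused 6/5-membered bicyclic (with one oxygen) is a single π system with 9 sp² atoms and 10 π electrons from ring double bonds plus a heteroatom lone pair. 10 = 4(2)+2, so the system is aromatic and both rings count as aromatic (benzofuran).
4 of the 5 rings are aromatic. Total: 4.

4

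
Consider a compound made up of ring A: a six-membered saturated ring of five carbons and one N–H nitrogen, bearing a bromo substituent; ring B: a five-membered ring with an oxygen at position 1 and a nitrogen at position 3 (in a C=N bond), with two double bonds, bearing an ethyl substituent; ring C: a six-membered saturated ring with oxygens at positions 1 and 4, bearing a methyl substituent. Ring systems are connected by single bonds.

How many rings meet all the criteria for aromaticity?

1

Ring A has only sp³ atoms, so it is not fully conjugated — not aromatic (piperidine).
Ring B has a continuous p-orbital overlap around the ring; 2 ring double bonds (4 π electrons) plus a heteroatom lone pair (2) give 6 π electrons. That satisfies 4n+2 with n=1, so ring B is aromatic (oxazole).
Ring C has only sp³ atoms, so it is not fully conjugated — not aromatic (1,4-dioxane).
Aromatic: B. Total: 1.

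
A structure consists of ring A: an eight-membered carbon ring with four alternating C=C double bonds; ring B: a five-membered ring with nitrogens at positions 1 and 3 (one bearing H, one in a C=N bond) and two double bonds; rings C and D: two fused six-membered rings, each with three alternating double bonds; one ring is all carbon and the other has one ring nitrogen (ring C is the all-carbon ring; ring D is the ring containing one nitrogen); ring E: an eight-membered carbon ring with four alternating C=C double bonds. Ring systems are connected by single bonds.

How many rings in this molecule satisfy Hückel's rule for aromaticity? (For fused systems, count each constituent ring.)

Ring A has only sp² ring atoms; a planar conformation would have a fully conjugated π system of 8 electrons. But 8 = 4(2), which is 4n not 4n+2, so ring A is not aromatic (cyclooctatetraene) — cyclooctatetraene distorts into a non-planar tub to avoid antiaromaticity.
Ring B is planar and fully conjugated; 2 ring double bonds (4 π electrons) plus a heteroatom lone pair (2) give 6 π electrons. Since 6 = 4n+2 (n=1), ring B is aromatic (imidazole).
Rings C and D form a fused bicyclic system (with one nitrogen) with 10 sp² atoms and 10 π electrons from ring double bonds. 10 = 4(2)+2, so the system is aromatic and both rings count as aromatic (quinoline).
Ring E has only sp² ring atoms; a planar conformation would have a fully conjugated π system of 8 electrons. But 8 = 4(2), which is 4n not 4n+2, so ring E is not aromatic (cyclooctatetraene) — cyclooctatetraene distorts into a non-planar tub to avoid antiaromaticity.
Aromatic: B, C, D. Total: 3.

3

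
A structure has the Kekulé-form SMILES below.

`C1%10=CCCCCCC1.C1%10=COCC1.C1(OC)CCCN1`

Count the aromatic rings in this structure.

The SMILES encodes an eight-membered carbon ring with one C=C double bond; a five-membered ring of four carbons and one oxygen, with one C=C double bond and two sp³ carbons; a five-membered saturated ring of four carbons and one N–H nitrogen.
The 8-membered ring has six sp³ carbons, so it is not fully conjugated — not aromatic (cyclooctene).
The 5-membered ring with one oxygen has two sp³ carbons, so it is not fully conjugated — not aromatic (2,3-dihydrofuran).
The 5-membered ring with one N–H has only sp³ atoms, so it is not fully conjugated — not aromatic (pyrrolidine).
None of the rings are aromatic. Total: 0.

0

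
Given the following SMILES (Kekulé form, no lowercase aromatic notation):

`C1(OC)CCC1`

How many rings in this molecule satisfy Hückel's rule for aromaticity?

0

The SMILES encodes a four-membered saturated carbon ring.
The 4-membered ring has only sp³ atoms, so it is not fully conjugated — not aromatic (cyclobutane).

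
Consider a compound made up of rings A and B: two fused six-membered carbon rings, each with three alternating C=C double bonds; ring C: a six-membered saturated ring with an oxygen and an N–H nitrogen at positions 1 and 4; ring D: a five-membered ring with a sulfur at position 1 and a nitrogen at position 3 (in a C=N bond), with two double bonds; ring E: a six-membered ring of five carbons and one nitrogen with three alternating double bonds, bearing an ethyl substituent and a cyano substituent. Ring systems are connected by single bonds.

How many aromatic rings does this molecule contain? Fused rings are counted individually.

4

Rings A and B form a fused bicyclic system with 10 sp² atoms and 10 π electrons from ring double bonds. 10 = 4(2)+2, so the system is aromatic and both rings count as aromatic (naphthalene).
Ring C has only sp³ atoms, so it is not fully conjugated — not aromatic (morpholine).
Ring D is fully conjugated (every ring atom contributes a p orbital); 2 ring double bonds (4 π electrons) plus a heteroatom lone pair (2) give 6 π electrons. Since 6 = 4n+2 (n=1), ring D is aromatic (thiazole).
Ring E has a continuous p-orbital overlap around the ring; 3 ring double bonds give 6 π electrons. Since 6 = 4n+2 (n=1), ring E is aromatic (pyridine).
Aromatic: A, B, D, E. Total: 4.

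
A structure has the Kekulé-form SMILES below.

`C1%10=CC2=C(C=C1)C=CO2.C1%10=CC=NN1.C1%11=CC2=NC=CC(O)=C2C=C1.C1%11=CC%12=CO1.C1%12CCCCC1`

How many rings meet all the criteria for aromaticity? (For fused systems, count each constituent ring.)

6

The SMILES encodes a six-membered carbon ring with three alternating C=C double bonds, fused to a five-membered ring containing one oxygen and two C=C double bonds; a five-membered ring with two adjacent nitrogens (one bearing H, one in a double bond) and two double bonds; two fused six-membered rings, each with three alternating double bonds; one ring is all carbon and the other has one ring nitrogen; a five-membered ring of four carbons and one oxygen, with two C=C double bonds; a six-membered saturated carbon ring.
The fused 6/5-membered bicyclic (with one oxygen) is a single π system with 9 sp² atoms and 10 π electrons from ring double bonds plus a heteroatom lone pair. 10 = 4(2)+2, so the system is aromatic and both rings count as aromatic (benzofuran).
The 5-membered ring with two adjacent nitrogens (one N–H, one =N–) is fully conjugated (every ring atom contributes a p orbital); 2 ring double bonds (4 π electrons) plus a heteroatom lone pair (2) give 6 π electrons. That satisfies 4n+2 with n=1, so it is aromatic (pyrazole).
The fused 6/6-membered bicyclic (with one nitrogen) is a single π system with 10 sp² atoms and 10 π electrons from ring double bonds. 10 = 4(2)+2, so the system is aromatic and both rings count as aromatic (quinoline).
The 5-membered ring with one oxygen is planar and fully conjugated; 2 ring double bonds (4 π electrons) plus a heteroatom lone pair (2) give 6 π electrons. Since 6 = 4n+2 (n=1), it is aromatic (furan).
The 6-membered ring has only sp³ atoms, so it is not fully conjugated — not aromatic (cyclohexane).
6 of the 7 rings are aromatic. Total: 6.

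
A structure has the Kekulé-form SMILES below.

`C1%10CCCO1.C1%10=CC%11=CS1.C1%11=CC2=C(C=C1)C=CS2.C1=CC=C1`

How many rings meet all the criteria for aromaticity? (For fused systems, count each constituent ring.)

The SMILES encodes a five-membered saturated ring of four carbons and one oxygen; a five-membered ring of four carbons and one sulfur, with two C=C double bonds; a six-membered carbon ring with three alternating C=C double bonds, fused to a five-membered ring containing one sulfur and two C=C double bonds; a four-membered carbon ring with two alternating C=C double bonds.
The 5-membered ring with one oxygen has only sp³ atoms, so it is not fully conjugated — not aromatic (tetrahydrofuran).
The 5-membered ring with one sulfur has a continuous p-orbital overlap around the ring; 2 ring double bonds (4 π electrons) plus a heteroatom lone pair (2) give 6 π electrons. Since 6 = 4n+2 (n=1), it is aromatic (thiophene).
The fused 6/5-membered bicyclic (with one sulfur) is a single π system with 9 sp² atoms and 10 π electrons from ring double bonds plus a heteroatom lone pair. 10 = 4(2)+2, so the system is aromatic and both rings count as aromatic (benzothiophene).
The 4-membered ring has only sp² ring atoms; a planar conformation would have a fully conjugated π system of 4 electrons. But 4 = 4(1), which is 4n not 4n+2, so it is not aromatic (cyclobutadiene) — cyclobutadiene is antiaromatic and distorts to a rectangle.
3 of the 5 rings are aromatic. Total: 3.

3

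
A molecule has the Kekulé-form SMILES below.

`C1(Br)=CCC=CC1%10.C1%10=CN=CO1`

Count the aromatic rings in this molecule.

1

The SMILES encodes a six-membered carbon ring with two isolated C=C double bonds and two sp³ carbons; a five-membered ring with an oxygen at position 1 and a nitrogen at position 3 (in a C=N bond), with two double bonds.
The 6-membered ring has two sp³ carbons, so it is not fully conjugated — not aromatic (1,4-cyclohexadiene).
The 5-membered ring with one oxygen and one =N– is planar and fully conjugated; 2 ring double bonds (4 π electrons) plus a heteroatom lone pair (2) give 6 π electrons. That satisfies 4n+2 with n=1, so it is aromatic (oxazole).
1 of the 2 rings is aromatic. Total: 1.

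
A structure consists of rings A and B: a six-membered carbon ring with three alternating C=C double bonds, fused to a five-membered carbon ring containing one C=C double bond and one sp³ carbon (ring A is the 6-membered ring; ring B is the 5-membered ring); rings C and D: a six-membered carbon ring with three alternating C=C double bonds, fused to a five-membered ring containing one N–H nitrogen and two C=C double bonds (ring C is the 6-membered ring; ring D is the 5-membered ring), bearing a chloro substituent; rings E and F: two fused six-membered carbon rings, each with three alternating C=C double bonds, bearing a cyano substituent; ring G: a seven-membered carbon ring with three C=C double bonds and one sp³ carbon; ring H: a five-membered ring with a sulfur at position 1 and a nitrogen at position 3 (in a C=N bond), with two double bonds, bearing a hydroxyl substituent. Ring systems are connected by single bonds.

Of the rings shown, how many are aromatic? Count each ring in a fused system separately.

6

Ring A is planar and fully conjugated; 3 ring double bonds give 6 π electrons. Since 6 = 4n+2 (n=1), ring A is aromatic (benzene ring).
Ring B has one sp³ carbon, so it is not fully conjugated — not aromatic (cyclopentene ring).
Rings C and D form a fused bicyclic system (with one N–H) with 9 sp² atoms and 10 π electrons from ring double bonds plus a heteroatom lone pair. 10 = 4(2)+2, so the system is aromatic and both rings count as aromatic (indole).
Rings E and F form a fused bicyclic system with 10 sp² atoms and 10 π electrons from ring double bonds. 10 = 4(2)+2, so the system is aromatic and both rings count as aromatic (naphthalene).
Ring G has one sp³ carbon, so it is not fully conjugated — not aromatic (cycloheptatriene).
Ring H is fully conjugated (every ring atom contributes a p orbital); 2 ring double bonds (4 π electrons) plus a heteroatom lone pair (2) give 6 π electrons. Since 6 = 4n+2 (n=1), ring H is aromatic (thiazole).
Aromatic: A, C, D, E, F, H. Total: 6.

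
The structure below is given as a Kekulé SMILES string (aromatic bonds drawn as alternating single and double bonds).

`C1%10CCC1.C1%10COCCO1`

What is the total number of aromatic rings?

0

The SMILES encodes a four-membered saturated carbon ring; a six-membered saturated ring with oxygens at positions 1 and 4.
The 4-membered ring has only sp³ atoms, so it is not fully conjugated — not aromatic (cyclobutane).
The 6-membered ring with two oxygens (1,4) has only sp³ atoms, so it is not fully conjugated — not aromatic (1,4-dioxane).
None of the rings are aromatic. Total: 0.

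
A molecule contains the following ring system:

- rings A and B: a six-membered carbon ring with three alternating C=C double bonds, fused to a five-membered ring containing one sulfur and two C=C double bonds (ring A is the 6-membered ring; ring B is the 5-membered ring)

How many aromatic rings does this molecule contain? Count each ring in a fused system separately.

Rings A and B form a fused bicyclic system (with one sulfur) with 9 sp² atoms and 10 π electrons from ring double bonds plus a heteroatom lone pair. 10 = 4(2)+2, so the system is aromatic and both rings count as aromatic (benzothiophene).
Aromatic: A, B. Total: 2.

2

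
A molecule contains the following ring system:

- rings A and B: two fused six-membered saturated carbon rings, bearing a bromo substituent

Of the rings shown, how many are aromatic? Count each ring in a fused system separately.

Ring A has only sp³ atoms, so it is not fully conjugated — not aromatic (cyclohexane ring).
Ring B has only sp³ atoms, so it is not fully conjugated — not aromatic (cyclohexane ring).
No ring is aromatic. Total: 0.

0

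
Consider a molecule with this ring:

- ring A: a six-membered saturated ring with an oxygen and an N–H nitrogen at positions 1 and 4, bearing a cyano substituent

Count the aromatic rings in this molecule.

0

Ring A has only sp³ atoms, so it is not fully conjugated — not aromatic (morpholine).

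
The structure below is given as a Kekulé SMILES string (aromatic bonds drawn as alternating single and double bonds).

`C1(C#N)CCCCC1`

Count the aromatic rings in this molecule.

0

The SMILES encodes a six-membered saturated carbon ring.
The 6-membered ring has only sp³ atoms, so it is not fully conjugated — not aromatic (cyclohexane).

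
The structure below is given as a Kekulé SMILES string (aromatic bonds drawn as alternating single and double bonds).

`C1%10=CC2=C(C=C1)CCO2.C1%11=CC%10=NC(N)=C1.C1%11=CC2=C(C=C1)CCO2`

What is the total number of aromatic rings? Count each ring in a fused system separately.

3

The SMILES encodes a six-membered carbon ring with three alternating C=C double bonds, fused to a five-membered ring containing one oxygen and two sp³ carbons; a six-membered ring of five carbons and one nitrogen with three alternating double bonds; a six-membered carbon ring with three alternating C=C double bonds, fused to a five-membered ring containing one oxygen and two sp³ carbons.
The 6-membered ring is fully conjugated (every ring atom contributes a p orbital); 3 ring double bonds give 6 π electrons. That satisfies 4n+2 with n=1, so it is aromatic (benzene ring).
The 5-membered ring with one oxygen has two sp³ carbons, so it is not fully conjugated — not aromatic (oxolane ring).
The 6-membered ring with one nitrogen has a continuous p-orbital overlap around the ring; 3 ring double bonds give 6 π electrons. That satisfies 4n+2 with n=1, so it is aromatic (pyridine).
The second 6-membered ring has a continuous p-orbital overlap around the ring; 3 ring double bonds give 6 π electrons. 6 = 4(1)+2, so it is aromatic (benzene ring).
The second 5-membered ring with one oxygen has two sp³ carbons, so it is not fully conjugated — not aromatic (oxolane ring).
3 of the 5 rings are aromatic. Total: 3.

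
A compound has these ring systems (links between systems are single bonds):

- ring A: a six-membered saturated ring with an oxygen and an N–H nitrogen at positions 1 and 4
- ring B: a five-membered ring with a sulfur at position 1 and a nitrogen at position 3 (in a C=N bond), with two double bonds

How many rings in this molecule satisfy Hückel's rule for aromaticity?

1

Ring A has only sp³ atoms, so it is not fully conjugated — not aromatic (morpholine).
Ring B is planar and fully conjugated; 2 ring double bonds (4 π electrons) plus a heteroatom lone pair (2) give 6 π electrons. Since 6 = 4n+2 (n=1), ring B is aromatic (thiazole).
Aromatic: B. Total: 1.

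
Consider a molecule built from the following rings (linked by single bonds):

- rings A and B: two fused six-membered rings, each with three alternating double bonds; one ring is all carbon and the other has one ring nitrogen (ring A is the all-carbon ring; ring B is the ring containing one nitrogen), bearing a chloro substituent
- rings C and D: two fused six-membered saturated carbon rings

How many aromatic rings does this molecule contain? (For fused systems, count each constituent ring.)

Rings A and B form a fused bicyclic system (with one nitrogen) with 10 sp² atoms and 10 π electrons from ring double bonds. 10 = 4(2)+2, so the system is aromatic and both rings count as aromatic (quinoline).
Ring C has only sp³ atoms, so it is not fully conjugated — not aromatic (cyclohexane ring).
Ring D has only sp³ atoms, so it is not fully conjugated — not aromatic (cyclohexane ring).
Aromatic: A, B. Total: 2.

2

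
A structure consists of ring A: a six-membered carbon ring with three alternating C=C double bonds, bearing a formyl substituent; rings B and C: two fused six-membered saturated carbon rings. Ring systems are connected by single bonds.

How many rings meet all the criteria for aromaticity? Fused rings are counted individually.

Ring A is fully conjugated (every ring atom contributes a p orbital); 3 ring double bonds give 6 π electrons. 6 = 4(1)+2, so ring A is aromatic (benzene).
Ring B has only sp³ atoms, so it is not fully conjugated — not aromatic (cyclohexane ring).
Ring C has only sp³ atoms, so it is not fully conjugated — not aromatic (cyclohexane ring).
Aromatic: A. Total: 1.

1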